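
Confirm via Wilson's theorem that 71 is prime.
(70)! mod 71 = 70. Since this equals -1 (mod 71), Wilson confirms 71 is prime.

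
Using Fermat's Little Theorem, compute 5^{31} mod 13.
8

By Fermat's Little Theorem, a^(p-1) ≡ 1 (mod p) for prime p and gcd(a, p) = 1
Here p = 13, so 5^12 ≡ 1 (mod 13)
We can reduce the exponent: 31 mod 12 = 7
So 5^31 ≡ 5^7 (mod 13)
Computing: 5^7 mod 13 = 8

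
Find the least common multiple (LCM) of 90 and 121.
10890

First find GCD(90, 121) using the Euclidean algorithm:
90 = 0 × 121 + 90
121 = 1 × 90 + 31
90 = 2 × 31 + 28
31 = 1 × 28 + 3
28 = 9 × 3 + 1
3 = 3 × 1 + 0
GCD(90, 121) = 1

LCM formula: LCM(a, b) = (a × b) / GCD(a, b)
LCM(90, 121) = (90 × 121) / 1
LCM(90, 121) = 10890 / 1
LCM(90, 121) = 10890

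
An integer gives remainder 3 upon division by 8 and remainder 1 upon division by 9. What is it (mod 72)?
M = 8 × 9 = 72. M₁ = 9, y₁ ≡ 1 (mod 8). M₂ = 8, y₂ ≡ 8 (mod 9). m = 3×9×1 + 1×8×8 ≡ 19 (mod 72). The smallest positive such number is 19.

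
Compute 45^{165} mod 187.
78

Using successive squaring:
Binary expansion of 165: 10100101
Powers of 45 mod 187 (each is the square of the previous):
  45^1 ≡ 45 (mod 187)
  45^2 ≡ 45² = 2025 ≡ 155 (mod 187)
  45^4 ≡ 155² = 24025 ≡ 89 (mod 187)
  45^8 ≡ 89² = 7921 ≡ 67 (mod 187)
  45^16 ≡ 67² = 4489 ≡ 1 (mod 187)
  45^32 ≡ 1² = 1 ≡ 1 (mod 187)
  45^64 ≡ 1² = 1 ≡ 1 (mod 187)
  45^128 ≡ 1² = 1 ≡ 1 (mod 187)
165 = 128 + 32 + 4 + 1, so 45^165 = 45^128 × 45^32 × 45^4 × 45^1 ≡ 1 × 1 × 89 × 45 (mod 187)
Multiplying step by step:
  1 × 1 = 1 ≡ 1 (mod 187)
  1 × 89 = 89 ≡ 89 (mod 187)
  89 × 45 = 4005 ≡ 78 (mod 187)
Result: 45^165 ≡ 78 (mod 187)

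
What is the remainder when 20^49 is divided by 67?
Using repeated squaring. 49 = 32 + 16 + 1 (binary 110001). Repeated squaring mod 67: 20^1 ≡ 20; 20^2 ≡ 20² = 400 ≡ 65; 20^4 ≡ 65² = 4225 ≡ 4; 20^8 ≡ 4² = 16 ≡ 16; 20^16 ≡ 16² = 256 ≡ 55; 20^32 ≡ 55² = 3025 ≡ 10. Multiply: 20^49 = 20^32 × 20^16 × 20^1 ≡ 10 × 55 × 20 (mod 67): 10 × 55 = 550 ≡ 14; 14 × 20 = 280 ≡ 12. So 20^49 ≡ 12 (mod 67).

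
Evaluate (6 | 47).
(6/47) = 6^{23} mod 47 = 1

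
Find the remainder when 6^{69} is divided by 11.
By Fermat: 6^{10} ≡ 1 (mod 11). 69 = 6×10 + 9. So 6^{69} ≡ 6^{9} ≡ 2 (mod 11)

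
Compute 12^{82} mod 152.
64

Using successive squaring:
Binary expansion of 82: 1010010
Powers of 12 mod 152 (each is the square of the previous):
  12^1 ≡ 12 (mod 152)
  12^2 ≡ 12² = 144 ≡ 144 (mod 152)
  12^4 ≡ 144² = 20736 ≡ 64 (mod 152)
  12^8 ≡ 64² = 4096 ≡ 144 (mod 152)
  12^16 ≡ 144² = 20736 ≡ 64 (mod 152)
  12^32 ≡ 64² = 4096 ≡ 144 (mod 152)
  12^64 ≡ 144² = 20736 ≡ 64 (mod 152)
82 = 64 + 16 + 2, so 12^82 = 12^64 × 12^16 × 12^2 ≡ 64 × 64 × 144 (mod 152)
Multiplying step by step:
  64 × 64 = 4096 ≡ 144 (mod 152)
  144 × 144 = 20736 ≡ 64 (mod 152)
Result: 12^82 ≡ 64 (mod 152)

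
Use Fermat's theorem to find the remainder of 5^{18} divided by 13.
12

By Fermat's Little Theorem, a^(p-1) ≡ 1 (mod p) for prime p and gcd(a, p) = 1
Here p = 13, so 5^12 ≡ 1 (mod 13)
We can reduce the exponent: 18 mod 12 = 6
So 5^18 ≡ 5^6 (mod 13)
Computing: 5^6 mod 13 = 12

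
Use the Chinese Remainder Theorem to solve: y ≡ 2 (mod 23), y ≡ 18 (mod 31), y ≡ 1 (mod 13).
7086

Using the Chinese Remainder Theorem:
M = product of moduli = 9269
For equation 1: M_1 = 403, 403 ≡ 12 (mod 23), inverse of 403 mod 23 is 2 (check: 12 × 2 = 24 ≡ 1 (mod 23))
For equation 2: M_2 = 299, 299 ≡ 20 (mod 31), inverse of 299 mod 31 is 14 (check: 20 × 14 = 280 ≡ 1 (mod 31))
For equation 3: M_3 = 713, 713 ≡ 11 (mod 13), inverse of 713 mod 13 is 6 (check: 11 × 6 = 66 ≡ 1 (mod 13))
Combine: y ≡ Σ r_i×M_i×(M_i⁻¹ mod m_i) = 2×403×2 + 18×299×14 + 1×713×6 = 1612 + 75348 + 4278 = 81238
81238 mod 9269 = 7086
y ≡ 7086 (mod 9269)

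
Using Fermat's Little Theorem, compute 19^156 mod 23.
By Fermat: 19^{22} ≡ 1 (mod 23). 156 = 7×22 + 2. So 19^{156} ≡ 19^{2} ≡ 16 (mod 23)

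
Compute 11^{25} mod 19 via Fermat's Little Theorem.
11

By Fermat's Little Theorem, a^(p-1) ≡ 1 (mod p) for prime p and gcd(a, p) = 1
Here p = 19, so 11^18 ≡ 1 (mod 19)
We can reduce the exponent: 25 mod 18 = 7
So 11^25 ≡ 11^7 (mod 19)
Computing: 11^7 mod 19 = 11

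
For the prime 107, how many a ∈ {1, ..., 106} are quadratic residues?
For prime 107, there are (p-1)/2 = (107-1)/2 = 53 quadratic residues (excluding 0).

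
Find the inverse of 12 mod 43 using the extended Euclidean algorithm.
Extended GCD: 12(18) + 43(-5) = 1. So 12^(-1) ≡ 18 ≡ 18 (mod 43). Verify: 12 × 18 = 216 ≡ 1 (mod 43)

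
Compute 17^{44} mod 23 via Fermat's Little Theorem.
1

By Fermat's Little Theorem, a^(p-1) ≡ 1 (mod p) for prime p and gcd(a, p) = 1
Here p = 23, so 17^22 ≡ 1 (mod 23)
We can reduce the exponent: 44 mod 22 = 0
So 17^44 ≡ 17^0 (mod 23)
Computing: 17^0 mod 23 = 1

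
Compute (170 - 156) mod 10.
4

(170 - 156) = 14
14 mod 10 = 4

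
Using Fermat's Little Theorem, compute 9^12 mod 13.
By Fermat's Little Theorem, 9^{12} ≡ 1 (mod 13) since 13 is prime and gcd(9, 13) = 1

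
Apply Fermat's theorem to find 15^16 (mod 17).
By Fermat's Little Theorem, 15^{16} ≡ 1 (mod 17) since 17 is prime and gcd(15, 17) = 1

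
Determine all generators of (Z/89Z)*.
Primitive roots mod 89: {3, 6, 7, 13, 14, 15, 19, 23, 24, 26, 27, 28, 29, 30, 31, 33, 35, 38, 41, 43, 46, 48, 51, 54, 56, 58, 59, 60, 61, 62, 63, 65, 66, 70, 74, 75, 76, 82, 83, 86}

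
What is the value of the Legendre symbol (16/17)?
(16/17) = 16^{8} mod 17 = 1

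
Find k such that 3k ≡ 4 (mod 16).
12

Since gcd(3, 16) = 1 divides 4, a solution exists.
Multiply both sides by the inverse of 3 mod 16:
  3^(-1) mod 16 = 11
  x ≡ 11 × 4 ≡ 44 ≡ 12 (mod 16)
Verification: 3 × 12 = 36 = 2 × 16 + 4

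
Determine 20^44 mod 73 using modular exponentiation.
Using repeated squaring. 44 = 32 + 8 + 4 (binary 101100). Repeated squaring mod 73: 20^1 ≡ 20; 20^2 ≡ 20² = 400 ≡ 35; 20^4 ≡ 35² = 1225 ≡ 57; 20^8 ≡ 57² = 3249 ≡ 37; 20^16 ≡ 37² = 1369 ≡ 55; 20^32 ≡ 55² = 3025 ≡ 32. Multiply: 20^44 = 20^32 × 20^8 × 20^4 ≡ 32 × 37 × 57 (mod 73): 32 × 37 = 1184 ≡ 16; 16 × 57 = 912 ≡ 36. So 20^44 ≡ 36 (mod 73).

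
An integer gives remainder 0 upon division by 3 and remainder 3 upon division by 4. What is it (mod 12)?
M = 3 × 4 = 12. M₁ = 4, y₁ ≡ 1 (mod 3). M₂ = 3, y₂ ≡ 3 (mod 4). r = 0×4×1 + 3×3×3 ≡ 3 (mod 12). The smallest positive such number is 3.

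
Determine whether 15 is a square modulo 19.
By Euler's criterion: 15^{9} ≡ 18 (mod 19). Since this equals -1 (≡ 18), 15 is not a QR.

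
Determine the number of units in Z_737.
660

Prime factorization: 737 = 11 × 67
Using the formula φ(n) = n × Π(1 - 1/p) for each prime factor p:
φ(737) = 737 × (1 - 1/11) × (1 - 1/67)
φ(737) = 660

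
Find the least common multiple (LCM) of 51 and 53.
2703

First find GCD(51, 53) using the Euclidean algorithm:
51 = 0 × 53 + 51
53 = 1 × 51 + 2
51 = 25 × 2 + 1
2 = 2 × 1 + 0
GCD(51, 53) = 1

LCM formula: LCM(a, b) = (a × b) / GCD(a, b)
LCM(51, 53) = (51 × 53) / 1
LCM(51, 53) = 2703 / 1
LCM(51, 53) = 2703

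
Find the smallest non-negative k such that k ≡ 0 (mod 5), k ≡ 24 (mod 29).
140

Using the Chinese Remainder Theorem:
M = product of moduli = 145
For equation 1: M_1 = 29, 29 ≡ 4 (mod 5), inverse of 29 mod 5 is 4 (check: 4 × 4 = 16 ≡ 1 (mod 5))
For equation 2: M_2 = 5, 5 ≡ 5 (mod 29), inverse of 5 mod 29 is 6 (check: 5 × 6 = 30 ≡ 1 (mod 29))
Combine: k ≡ Σ r_i×M_i×(M_i⁻¹ mod m_i) = 0×29×4 + 24×5×6 = 0 + 720 = 720
720 mod 145 = 140
k ≡ 140 (mod 145)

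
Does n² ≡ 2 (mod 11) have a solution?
By Euler's criterion: 2^{5} ≡ 10 (mod 11). Since this equals -1 (≡ 10), 2 is not a QR.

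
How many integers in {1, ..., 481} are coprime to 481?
432

Prime factorization: 481 = 13 × 37
Using the formula φ(n) = n × Π(1 - 1/p) for each prime factor p:
φ(481) = 481 × (1 - 1/13) × (1 - 1/37)
φ(481) = 432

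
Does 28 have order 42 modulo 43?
p - 1 = 42 has prime divisors 2, 3, 7. Check 28^(42/q) mod 43 for each: 28^(42/2) = 28^21 ≡ 42, 28^(42/3) = 28^14 ≡ 6, 28^(42/7) = 28^6 ≡ 11 (mod 43). None of these is 1, so 28 has order 42 = φ(43), so it is a primitive root mod 43.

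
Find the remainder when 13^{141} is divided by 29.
By Fermat: 13^{28} ≡ 1 (mod 29). 141 = 5×28 + 1. So 13^{141} ≡ 13^{1} ≡ 13 (mod 29)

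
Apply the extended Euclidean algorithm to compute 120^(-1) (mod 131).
Extended GCD: 120(-12) + 131(11) = 1. So 120^(-1) ≡ 119 ≡ 119 (mod 131). Verify: 120 × 119 = 14280 ≡ 1 (mod 131)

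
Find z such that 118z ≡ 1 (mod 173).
118^(-1) ≡ 22 (mod 173). Verification: 118 × 22 = 2596 ≡ 1 (mod 173)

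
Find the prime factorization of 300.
2^2 × 3 × 5^2

Divide by primes starting from smallest:
300 ÷ 2 = 150
150 ÷ 2 = 75
75 ÷ 3 = 25
25 ÷ 5 = 5
5 ÷ 5 = 1

300 = 2^2 × 3 × 5^2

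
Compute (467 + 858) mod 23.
14

(467 + 858) = 1325
1325 mod 23 = 14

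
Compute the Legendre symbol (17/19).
(17/19) = 17^{9} mod 19 = 1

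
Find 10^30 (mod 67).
Using repeated squaring. 30 = 16 + 8 + 4 + 2 (binary 11110). Repeated squaring mod 67: 10^1 ≡ 10; 10^2 ≡ 10² = 100 ≡ 33; 10^4 ≡ 33² = 1089 ≡ 17; 10^8 ≡ 17² = 289 ≡ 21; 10^16 ≡ 21² = 441 ≡ 39. Multiply: 10^30 = 10^16 × 10^8 × 10^4 × 10^2 ≡ 39 × 21 × 17 × 33 (mod 67): 39 × 21 = 819 ≡ 15; 15 × 17 = 255 ≡ 54; 54 × 33 = 1782 ≡ 40. So 10^30 ≡ 40 (mod 67).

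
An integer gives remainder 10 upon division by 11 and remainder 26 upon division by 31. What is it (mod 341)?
M = 11 × 31 = 341. M₁ = 31, y₁ ≡ 5 (mod 11). M₂ = 11, y₂ ≡ 17 (mod 31). z = 10×31×5 + 26×11×17 ≡ 274 (mod 341). The smallest positive such number is 274.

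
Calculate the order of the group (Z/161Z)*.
132

Prime factorization: 161 = 7 × 23
Using the formula φ(n) = n × Π(1 - 1/p) for each prime factor p:
φ(161) = 161 × (1 - 1/7) × (1 - 1/23)
φ(161) = 132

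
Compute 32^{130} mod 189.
4

Using successive squaring:
Binary expansion of 130: 10000010
Powers of 32 mod 189 (each is the square of the previous):
  32^1 ≡ 32 (mod 189)
  32^2 ≡ 32² = 1024 ≡ 79 (mod 189)
  32^4 ≡ 79² = 6241 ≡ 4 (mod 189)
  32^8 ≡ 4² = 16 ≡ 16 (mod 189)
  32^16 ≡ 16² = 256 ≡ 67 (mod 189)
  32^32 ≡ 67² = 4489 ≡ 142 (mod 189)
  32^64 ≡ 142² = 20164 ≡ 130 (mod 189)
  32^128 ≡ 130² = 16900 ≡ 79 (mod 189)
130 = 128 + 2, so 32^130 = 32^128 × 32^2 ≡ 79 × 79 (mod 189)
Multiplying step by step:
  79 × 79 = 6241 ≡ 4 (mod 189)
Result: 32^130 ≡ 4 (mod 189)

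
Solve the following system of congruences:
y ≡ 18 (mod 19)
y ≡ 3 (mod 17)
37

Using the Chinese Remainder Theorem:
M = product of moduli = 323
For equation 1: M_1 = 17, 17 ≡ 17 (mod 19), inverse of 17 mod 19 is 9 (check: 17 × 9 = 153 ≡ 1 (mod 19))
For equation 2: M_2 = 19, 19 ≡ 2 (mod 17), inverse of 19 mod 17 is 9 (check: 2 × 9 = 18 ≡ 1 (mod 17))
Combine: y ≡ Σ r_i×M_i×(M_i⁻¹ mod m_i) = 18×17×9 + 3×19×9 = 2754 + 513 = 3267
3267 mod 323 = 37
y ≡ 37 (mod 323)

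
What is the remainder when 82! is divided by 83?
By Wilson's theorem, (82)! ≡ -1 ≡ 82 (mod 83)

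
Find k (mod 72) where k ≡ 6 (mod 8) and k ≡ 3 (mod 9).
M = 8 × 9 = 72. M₁ = 9, y₁ ≡ 1 (mod 8). M₂ = 8, y₂ ≡ 8 (mod 9). k = 6×9×1 + 3×8×8 ≡ 30 (mod 72)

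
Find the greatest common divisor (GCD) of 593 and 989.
1

Using the Euclidean algorithm:
593 = 0 × 989 + 593
989 = 1 × 593 + 396
593 = 1 × 396 + 197
396 = 2 × 197 + 2
197 = 98 × 2 + 1
2 = 2 × 1 + 0

GCD(593, 989) = 1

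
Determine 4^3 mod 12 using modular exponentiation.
3 = 2 + 1 (binary 11). Repeated squaring mod 12: 4^1 ≡ 4; 4^2 ≡ 4² = 16 ≡ 4. Multiply: 4^3 = 4^2 × 4^1 ≡ 4 × 4 (mod 12): 4 × 4 = 16 ≡ 4. So 4^3 ≡ 4 (mod 12).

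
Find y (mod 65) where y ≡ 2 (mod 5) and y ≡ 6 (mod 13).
M = 5 × 13 = 65. M₁ = 13, y₁ ≡ 2 (mod 5). M₂ = 5, y₂ ≡ 8 (mod 13). y = 2×13×2 + 6×5×8 ≡ 32 (mod 65)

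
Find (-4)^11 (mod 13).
Using repeated squaring. (-4) ≡ 9 (mod 13). 11 = 8 + 2 + 1 (binary 1011). Repeated squaring mod 13: 9^1 ≡ 9; 9^2 ≡ 9² = 81 ≡ 3; 9^4 ≡ 3² = 9 ≡ 9; 9^8 ≡ 9² = 81 ≡ 3. Multiply: (-4)^11 ≡ 9^8 × 9^2 × 9^1 ≡ 3 × 3 × 9 (mod 13): 3 × 3 = 9 ≡ 9; 9 × 9 = 81 ≡ 3. So (-4)^11 ≡ 3 (mod 13).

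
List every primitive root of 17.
Primitive roots mod 17: {3, 5, 6, 7, 10, 11, 12, 14}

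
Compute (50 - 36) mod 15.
14

(50 - 36) = 14
14 mod 15 = 14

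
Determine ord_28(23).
Powers of 23 mod 28: 23^1≡23, 23^2≡25, 23^3≡15, 23^4≡9, 23^5≡11, 23^6≡1. Order = 6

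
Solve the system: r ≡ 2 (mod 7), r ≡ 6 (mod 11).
M = 7 × 11 = 77. M₁ = 11, y₁ ≡ 2 (mod 7). M₂ = 7, y₂ ≡ 8 (mod 11). r = 2×11×2 + 6×7×8 ≡ 72 (mod 77)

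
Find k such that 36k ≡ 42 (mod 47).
9

Since gcd(36, 47) = 1 divides 42, a solution exists.
Multiply both sides by the inverse of 36 mod 47:
  36^(-1) mod 47 = 17
  x ≡ 17 × 42 ≡ 714 ≡ 9 (mod 47)
Verification: 36 × 9 = 324 = 6 × 47 + 42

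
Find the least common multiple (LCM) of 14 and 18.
126

First find GCD(14, 18) using the Euclidean algorithm:
14 = 0 × 18 + 14
18 = 1 × 14 + 4
14 = 3 × 4 + 2
4 = 2 × 2 + 0
GCD(14, 18) = 2

LCM formula: LCM(a, b) = (a × b) / GCD(a, b)
LCM(14, 18) = (14 × 18) / 2
LCM(14, 18) = 252 / 2
LCM(14, 18) = 126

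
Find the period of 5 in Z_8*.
Powers of 5 mod 8: 5^1≡5, 5^2≡1. Order = 2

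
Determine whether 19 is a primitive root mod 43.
p - 1 = 42 has prime divisors 2, 3, 7. Check 19^(42/q) mod 43 for each: 19^(42/2) = 19^21 ≡ 42, 19^(42/3) = 19^14 ≡ 36, 19^(42/7) = 19^6 ≡ 11 (mod 43). None of these is 1, so 19 has order 42 = φ(43), so it is a primitive root mod 43.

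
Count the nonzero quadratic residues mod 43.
For prime 43, there are (p-1)/2 = (43-1)/2 = 21 quadratic residues (excluding 0).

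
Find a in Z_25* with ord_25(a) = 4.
7 has order 4 mod 25 since 7^{4} ≡ 1 (mod 25) and no smaller power works.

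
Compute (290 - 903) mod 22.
3

(290 - 903) = -613
-613 mod 22 = 3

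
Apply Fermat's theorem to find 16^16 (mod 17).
By Fermat's Little Theorem, 16^{16} ≡ 1 (mod 17) since 17 is prime and gcd(16, 17) = 1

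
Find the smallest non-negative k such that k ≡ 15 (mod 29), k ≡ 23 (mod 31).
798

Using the Chinese Remainder Theorem:
M = product of moduli = 899
For equation 1: M_1 = 31, 31 ≡ 2 (mod 29), inverse of 31 mod 29 is 15 (check: 2 × 15 = 30 ≡ 1 (mod 29))
For equation 2: M_2 = 29, 29 ≡ 29 (mod 31), inverse of 29 mod 31 is 15 (check: 29 × 15 = 435 ≡ 1 (mod 31))
Combine: k ≡ Σ r_i×M_i×(M_i⁻¹ mod m_i) = 15×31×15 + 23×29×15 = 6975 + 10005 = 16980
16980 mod 899 = 798
k ≡ 798 (mod 899)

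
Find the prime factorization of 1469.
13 × 113

Divide by primes starting from smallest:
1469 ÷ 13 = 113
113 ÷ 113 = 1

1469 = 13 × 113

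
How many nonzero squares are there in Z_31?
For prime 31, there are (p-1)/2 = (31-1)/2 = 15 quadratic residues (excluding 0).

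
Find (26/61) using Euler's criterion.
(26/61) = 26^{30} mod 61 = -1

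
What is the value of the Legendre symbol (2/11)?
(2/11) = 2^{5} mod 11 = -1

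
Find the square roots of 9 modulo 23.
The square roots of 9 mod 23 are 3 and 20. Verify: 3² = 9 ≡ 9 (mod 23)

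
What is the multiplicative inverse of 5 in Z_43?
5^(-1) ≡ 26 (mod 43). Verification: 5 × 26 = 130 ≡ 1 (mod 43)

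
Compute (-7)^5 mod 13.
(-7) ≡ 6 (mod 13). 5 = 4 + 1 (binary 101). Repeated squaring mod 13: 6^1 ≡ 6; 6^2 ≡ 6² = 36 ≡ 10; 6^4 ≡ 10² = 100 ≡ 9. Multiply: (-7)^5 ≡ 6^4 × 6^1 ≡ 9 × 6 (mod 13): 9 × 6 = 54 ≡ 2. So (-7)^5 ≡ 2 (mod 13).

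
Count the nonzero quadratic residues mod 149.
For prime 149, there are (p-1)/2 = (149-1)/2 = 74 quadratic residues (excluding 0).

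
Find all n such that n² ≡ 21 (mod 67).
The square roots of 21 mod 67 are 17 and 50. Verify: 17² = 289 ≡ 21 (mod 67)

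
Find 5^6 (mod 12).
6 = 4 + 2 (binary 110). Repeated squaring mod 12: 5^1 ≡ 5; 5^2 ≡ 5² = 25 ≡ 1; 5^4 ≡ 1² = 1 ≡ 1. Multiply: 5^6 = 5^4 × 5^2 ≡ 1 × 1 (mod 12): 1 × 1 = 1 ≡ 1. So 5^6 ≡ 1 (mod 12).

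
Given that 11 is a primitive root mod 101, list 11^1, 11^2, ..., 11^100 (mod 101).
g^1, g^2, ..., g^{100} mod 101: {11, 20, 18, 97, 57, 21, 29, 16, 75, 17, 86, 37, 3, 33, 60, 54, 89, 70, 63, 87, 48, 23, 51, 56, 10, 9, 99, 79, 61, 65, 8, 88, 59, 43, 69, 52, 67, 30, 27, 95, 35, 82, 94, 24, 62, 76, 28, 5, 55, 100, 90, 81, 83, 4, 44, 80, 72, 85, 26, 84, 15, 64, 98, 68, 41, 47, 12, 31, 38, 14, 53, 78, 50, 45, 91, 92, 2, 22, 40, 36, 93, 13, 42, 58, 32, 49, 34, 71, 74, 6, 66, 19, 7, 77, 39, 25, 73, 96, 46, 1}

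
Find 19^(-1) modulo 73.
50

Using Extended Euclidean Algorithm:
gcd(19, 73) = 1
Bezout coefficients: 19 × -23 + 73 × 6 = 1
So 19 × -23 ≡ 1 (mod 73)
The inverse is -23 mod 73 = 50
Verification: 19 × 50 = 950 = 13 × 73 + 1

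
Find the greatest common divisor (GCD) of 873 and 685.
1

Using the Euclidean algorithm:
873 = 1 × 685 + 188
685 = 3 × 188 + 121
188 = 1 × 121 + 67
121 = 1 × 67 + 54
67 = 1 × 54 + 13
54 = 4 × 13 + 2
13 = 6 × 2 + 1
2 = 2 × 1 + 0

GCD(873, 685) = 1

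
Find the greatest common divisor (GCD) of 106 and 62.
2

Using the Euclidean algorithm:
106 = 1 × 62 + 44
62 = 1 × 44 + 18
44 = 2 × 18 + 8
18 = 2 × 8 + 2
8 = 4 × 2 + 0

GCD(106, 62) = 2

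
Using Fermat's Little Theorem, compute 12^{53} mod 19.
8

By Fermat's Little Theorem, a^(p-1) ≡ 1 (mod p) for prime p and gcd(a, p) = 1
Here p = 19, so 12^18 ≡ 1 (mod 19)
We can reduce the exponent: 53 mod 18 = 17
So 12^53 ≡ 12^17 (mod 19)
Computing: 12^17 mod 19 = 8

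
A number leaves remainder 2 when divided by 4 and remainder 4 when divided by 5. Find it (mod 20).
M = 4 × 5 = 20. M₁ = 5, y₁ ≡ 1 (mod 4). M₂ = 4, y₂ ≡ 4 (mod 5). t = 2×5×1 + 4×4×4 ≡ 14 (mod 20)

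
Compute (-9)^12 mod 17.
Using repeated squaring. (-9) ≡ 8 (mod 17). 12 = 8 + 4 (binary 1100). Repeated squaring mod 17: 8^1 ≡ 8; 8^2 ≡ 8² = 64 ≡ 13; 8^4 ≡ 13² = 169 ≡ 16; 8^8 ≡ 16² = 256 ≡ 1. Multiply: (-9)^12 ≡ 8^8 × 8^4 ≡ 1 × 16 (mod 17): 1 × 16 = 16 ≡ 16. So (-9)^12 ≡ 16 (mod 17).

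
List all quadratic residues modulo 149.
QRs mod 149: {1, 4, 5, 6, 7, 9, 16, 17, 19, 20, 22, 24, 25, 26, 28, 29, 30, 31, 33, 35, 36, 37, 39, 42, 45, 46, 47, 49, 53, 54, 61, 63, 64, 67, 68, 69, 73, 76, 80, 81, 82, 85, 86, 88, 95, 96, 100, 102, 103, 104, 107, 110, 112, 113, 114, 116, 118, 119, 120, 121, 123, 124, 125, 127, 129, 130, 132, 133, 140, 142, 143, 144, 145, 148}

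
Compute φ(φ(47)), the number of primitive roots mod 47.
Number of primitive roots mod 47 = φ(46) = 22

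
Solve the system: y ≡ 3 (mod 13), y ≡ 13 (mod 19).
M = 13 × 19 = 247. M₁ = 19, y₁ ≡ 11 (mod 13). M₂ = 13, y₂ ≡ 3 (mod 19). y = 3×19×11 + 13×13×3 ≡ 146 (mod 247)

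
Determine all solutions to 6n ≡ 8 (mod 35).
13

Since gcd(6, 35) = 1 divides 8, a solution exists.
Multiply both sides by the inverse of 6 mod 35:
  6^(-1) mod 35 = 6
  x ≡ 6 × 8 ≡ 48 ≡ 13 (mod 35)
Verification: 6 × 13 = 78 = 2 × 35 + 8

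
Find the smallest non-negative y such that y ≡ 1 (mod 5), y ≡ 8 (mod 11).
41

Using the Chinese Remainder Theorem:
M = product of moduli = 55
For equation 1: M_1 = 11, 11 ≡ 1 (mod 5), inverse of 11 mod 5 is 1 (check: 1 × 1 = 1 ≡ 1 (mod 5))
For equation 2: M_2 = 5, 5 ≡ 5 (mod 11), inverse of 5 mod 11 is 9 (check: 5 × 9 = 45 ≡ 1 (mod 11))
Combine: y ≡ Σ r_i×M_i×(M_i⁻¹ mod m_i) = 1×11×1 + 8×5×9 = 11 + 360 = 371
371 mod 55 = 41
y ≡ 41 (mod 55)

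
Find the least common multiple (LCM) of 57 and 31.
1767

First find GCD(57, 31) using the Euclidean algorithm:
57 = 1 × 31 + 26
31 = 1 × 26 + 5
26 = 5 × 5 + 1
5 = 5 × 1 + 0
GCD(57, 31) = 1

LCM formula: LCM(a, b) = (a × b) / GCD(a, b)
LCM(57, 31) = (57 × 31) / 1
LCM(57, 31) = 1767 / 1
LCM(57, 31) = 1767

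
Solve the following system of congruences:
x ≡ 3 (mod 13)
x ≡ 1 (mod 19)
172

Using the Chinese Remainder Theorem:
M = product of moduli = 247
For equation 1: M_1 = 19, 19 ≡ 6 (mod 13), inverse of 19 mod 13 is 11 (check: 6 × 11 = 66 ≡ 1 (mod 13))
For equation 2: M_2 = 13, 13 ≡ 13 (mod 19), inverse of 13 mod 19 is 3 (check: 13 × 3 = 39 ≡ 1 (mod 19))
Combine: x ≡ Σ r_i×M_i×(M_i⁻¹ mod m_i) = 3×19×11 + 1×13×3 = 627 + 39 = 666
666 mod 247 = 172
x ≡ 172 (mod 247)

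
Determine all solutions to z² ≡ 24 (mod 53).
The square roots of 24 mod 53 are 36 and 17. Verify: 36² = 1296 ≡ 24 (mod 53)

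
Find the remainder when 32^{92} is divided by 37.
By Fermat: 32^{36} ≡ 1 (mod 37). 92 = 2×36 + 20. So 32^{92} ≡ 32^{20} ≡ 12 (mod 37)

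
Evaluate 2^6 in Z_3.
6 = 4 + 2 (binary 110). Repeated squaring mod 3: 2^1 ≡ 2; 2^2 ≡ 2² = 4 ≡ 1; 2^4 ≡ 1² = 1 ≡ 1. Multiply: 2^6 = 2^4 × 2^2 ≡ 1 × 1 (mod 3): 1 × 1 = 1 ≡ 1. So 2^6 ≡ 1 (mod 3).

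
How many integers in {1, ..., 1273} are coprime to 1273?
1188

Prime factorization: 1273 = 19 × 67
Using the formula φ(n) = n × Π(1 - 1/p) for each prime factor p:
φ(1273) = 1273 × (1 - 1/19) × (1 - 1/67)
φ(1273) = 1188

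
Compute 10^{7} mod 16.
0

Using successive squaring:
Binary expansion of 7: 111
Powers of 10 mod 16 (each is the square of the previous):
  10^1 ≡ 10 (mod 16)
  10^2 ≡ 10² = 100 ≡ 4 (mod 16)
  10^4 ≡ 4² = 16 ≡ 0 (mod 16)
7 = 4 + 2 + 1, so 10^7 = 10^4 × 10^2 × 10^1 ≡ 0 × 4 × 10 (mod 16)
Multiplying step by step:
  0 × 4 = 0 ≡ 0 (mod 16)
  0 × 10 = 0 ≡ 0 (mod 16)
Result: 10^7 ≡ 0 (mod 16)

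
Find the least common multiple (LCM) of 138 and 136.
9384

First find GCD(138, 136) using the Euclidean algorithm:
138 = 1 × 136 + 2
136 = 68 × 2 + 0
GCD(138, 136) = 2

LCM formula: LCM(a, b) = (a × b) / GCD(a, b)
LCM(138, 136) = (138 × 136) / 2
LCM(138, 136) = 18768 / 2
LCM(138, 136) = 9384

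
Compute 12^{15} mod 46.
36

Using successive squaring:
Binary expansion of 15: 1111
Powers of 12 mod 46 (each is the square of the previous):
  12^1 ≡ 12 (mod 46)
  12^2 ≡ 12² = 144 ≡ 6 (mod 46)
  12^4 ≡ 6² = 36 ≡ 36 (mod 46)
  12^8 ≡ 36² = 1296 ≡ 8 (mod 46)
15 = 8 + 4 + 2 + 1, so 12^15 = 12^8 × 12^4 × 12^2 × 12^1 ≡ 8 × 36 × 6 × 12 (mod 46)
Multiplying step by step:
  8 × 36 = 288 ≡ 12 (mod 46)
  12 × 6 = 72 ≡ 26 (mod 46)
  26 × 12 = 312 ≡ 36 (mod 46)
Result: 12^15 ≡ 36 (mod 46)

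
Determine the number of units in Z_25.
20

Prime factorization: 25 = 5^2
Using the formula φ(n) = n × Π(1 - 1/p) for each prime factor p:
φ(25) = 25 × (1 - 1/5)
φ(25) = 20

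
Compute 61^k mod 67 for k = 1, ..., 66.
g^1, g^2, ..., g^{66} mod 67: {61, 36, 52, 23, 63, 24, 57, 60, 42, 16, 38, 40, 28, 33, 3, 49, 41, 22, 2, 55, 5, 37, 46, 59, 48, 47, 53, 17, 32, 9, 13, 56, 66, 6, 31, 15, 44, 4, 43, 10, 7, 25, 51, 29, 27, 39, 34, 64, 18, 26, 45, 65, 12, 62, 30, 21, 8, 19, 20, 14, 50, 35, 58, 54, 11, 1}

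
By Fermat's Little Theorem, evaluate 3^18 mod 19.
By Fermat's Little Theorem, 3^{18} ≡ 1 (mod 19) since 19 is prime and gcd(3, 19) = 1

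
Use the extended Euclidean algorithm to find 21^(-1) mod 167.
Extended GCD: 21(8) + 167(-1) = 1. So 21^(-1) ≡ 8 ≡ 8 (mod 167). Verify: 21 × 8 = 168 ≡ 1 (mod 167)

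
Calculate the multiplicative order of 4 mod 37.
Powers of 4 mod 37: 4^1≡4, 4^2≡16, 4^3≡27, 4^4≡34, 4^5≡25, 4^6≡26, 4^7≡30, 4^8≡9, 4^9≡36, 4^10≡33, 4^11≡21, 4^12≡10, 4^13≡3, 4^14≡12, 4^15≡11, 4^16≡7, 4^17≡28, 4^18≡1. Order = 18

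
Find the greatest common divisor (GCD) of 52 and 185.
1

Using the Euclidean algorithm:
52 = 0 × 185 + 52
185 = 3 × 52 + 29
52 = 1 × 29 + 23
29 = 1 × 23 + 6
23 = 3 × 6 + 5
6 = 1 × 5 + 1
5 = 5 × 1 + 0

GCD(52, 185) = 1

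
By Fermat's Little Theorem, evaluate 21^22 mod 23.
By Fermat's Little Theorem, 21^{22} ≡ 1 (mod 23) since 23 is prime and gcd(21, 23) = 1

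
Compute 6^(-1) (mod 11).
6^(-1) ≡ 2 (mod 11). Verification: 6 × 2 = 12 ≡ 1 (mod 11)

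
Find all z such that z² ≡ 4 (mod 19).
The square roots of 4 mod 19 are 17 and 2. Verify: 17² = 289 ≡ 4 (mod 19)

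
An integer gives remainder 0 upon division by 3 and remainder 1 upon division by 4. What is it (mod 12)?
M = 3 × 4 = 12. M₁ = 4, y₁ ≡ 1 (mod 3). M₂ = 3, y₂ ≡ 3 (mod 4). z = 0×4×1 + 1×3×3 ≡ 9 (mod 12). The smallest positive such number is 9.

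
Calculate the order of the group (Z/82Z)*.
40

Prime factorization: 82 = 2 × 41
Using the formula φ(n) = n × Π(1 - 1/p) for each prime factor p:
φ(82) = 82 × (1 - 1/2) × (1 - 1/41)
φ(82) = 40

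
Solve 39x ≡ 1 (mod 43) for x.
39^(-1) ≡ 32 (mod 43). Verification: 39 × 32 = 1248 ≡ 1 (mod 43)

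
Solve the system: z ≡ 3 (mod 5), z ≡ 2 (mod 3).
M = 5 × 3 = 15. M₁ = 3, y₁ ≡ 2 (mod 5). M₂ = 5, y₂ ≡ 2 (mod 3). z = 3×3×2 + 2×5×2 ≡ 8 (mod 15)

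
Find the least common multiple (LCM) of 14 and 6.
42

First find GCD(14, 6) using the Euclidean algorithm:
14 = 2 × 6 + 2
6 = 3 × 2 + 0
GCD(14, 6) = 2

LCM formula: LCM(a, b) = (a × b) / GCD(a, b)
LCM(14, 6) = (14 × 6) / 2
LCM(14, 6) = 84 / 2
LCM(14, 6) = 42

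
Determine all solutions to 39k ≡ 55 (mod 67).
10

Since gcd(39, 67) = 1 divides 55, a solution exists.
Multiply both sides by the inverse of 39 mod 67:
  39^(-1) mod 67 = 55
  x ≡ 55 × 55 ≡ 3025 ≡ 10 (mod 67)
Verification: 39 × 10 = 390 = 5 × 67 + 55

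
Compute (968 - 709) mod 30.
19

(968 - 709) = 259
259 mod 30 = 19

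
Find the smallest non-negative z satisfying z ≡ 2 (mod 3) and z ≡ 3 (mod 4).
M = 3 × 4 = 12. M₁ = 4, y₁ ≡ 1 (mod 3). M₂ = 3, y₂ ≡ 3 (mod 4). z = 2×4×1 + 3×3×3 ≡ 11 (mod 12)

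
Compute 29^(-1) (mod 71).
49

Using Extended Euclidean Algorithm:
gcd(29, 71) = 1
Bezout coefficients: 29 × -22 + 71 × 9 = 1
So 29 × -22 ≡ 1 (mod 71)
The inverse is -22 mod 71 = 49
Verification: 29 × 49 = 1421 = 20 × 71 + 1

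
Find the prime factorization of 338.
2 × 13^2

Divide by primes starting from smallest:
338 ÷ 2 = 169
169 ÷ 13 = 13
13 ÷ 13 = 1

338 = 2 × 13^2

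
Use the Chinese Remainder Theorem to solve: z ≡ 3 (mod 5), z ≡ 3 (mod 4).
M = 5 × 4 = 20. M₁ = 4, y₁ ≡ 4 (mod 5). M₂ = 5, y₂ ≡ 1 (mod 4). z = 3×4×4 + 3×5×1 ≡ 3 (mod 20)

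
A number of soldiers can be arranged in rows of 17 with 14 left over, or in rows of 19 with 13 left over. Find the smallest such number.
M = 17 × 19 = 323. M₁ = 19, y₁ ≡ 9 (mod 17). M₂ = 17, y₂ ≡ 9 (mod 19). k = 14×19×9 + 13×17×9 ≡ 184 (mod 323). The smallest positive such number is 184.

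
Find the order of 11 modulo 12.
Powers of 11 mod 12: 11^1≡11, 11^2≡1. Order = 2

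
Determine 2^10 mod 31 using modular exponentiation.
10 = 8 + 2 (binary 1010). Repeated squaring mod 31: 2^1 ≡ 2; 2^2 ≡ 2² = 4 ≡ 4; 2^4 ≡ 4² = 16 ≡ 16; 2^8 ≡ 16² = 256 ≡ 8. Multiply: 2^10 = 2^8 × 2^2 ≡ 8 × 4 (mod 31): 8 × 4 = 32 ≡ 1. So 2^10 ≡ 1 (mod 31).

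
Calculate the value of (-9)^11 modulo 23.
Using repeated squaring. (-9) ≡ 14 (mod 23). 11 = 8 + 2 + 1 (binary 1011). Repeated squaring mod 23: 14^1 ≡ 14; 14^2 ≡ 14² = 196 ≡ 12; 14^4 ≡ 12² = 144 ≡ 6; 14^8 ≡ 6² = 36 ≡ 13. Multiply: (-9)^11 ≡ 14^8 × 14^2 × 14^1 ≡ 13 × 12 × 14 (mod 23): 13 × 12 = 156 ≡ 18; 18 × 14 = 252 ≡ 22. So (-9)^11 ≡ 22 (mod 23).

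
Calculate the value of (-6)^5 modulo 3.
(-6) ≡ 0 (mod 3). 5 = 4 + 1 (binary 101). Repeated squaring mod 3: 0^1 ≡ 0; 0^2 ≡ 0² = 0 ≡ 0; 0^4 ≡ 0² = 0 ≡ 0. Multiply: (-6)^5 ≡ 0^4 × 0^1 ≡ 0 × 0 (mod 3): 0 × 0 = 0 ≡ 0. So (-6)^5 ≡ 0 (mod 3).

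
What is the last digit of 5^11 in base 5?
Using repeated squaring. 5 ≡ 0 (mod 5). 11 = 8 + 2 + 1 (binary 1011). Repeated squaring mod 5: 0^1 ≡ 0; 0^2 ≡ 0² = 0 ≡ 0; 0^4 ≡ 0² = 0 ≡ 0; 0^8 ≡ 0² = 0 ≡ 0. Multiply: 5^11 ≡ 0^8 × 0^2 × 0^1 ≡ 0 × 0 × 0 (mod 5): 0 × 0 = 0 ≡ 0; 0 × 0 = 0 ≡ 0. So 5^11 ≡ 0 (mod 5).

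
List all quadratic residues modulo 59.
QRs mod 59: {1, 3, 4, 5, 7, 9, 12, 15, 16, 17, 19, 20, 21, 22, 25, 26, 27, 28, 29, 35, 36, 41, 45, 46, 48, 49, 51, 53, 57}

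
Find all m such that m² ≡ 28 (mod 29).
The square roots of 28 mod 29 are 12 and 17. Verify: 12² = 144 ≡ 28 (mod 29)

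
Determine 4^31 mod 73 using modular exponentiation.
Using repeated squaring. 31 = 16 + 8 + 4 + 2 + 1 (binary 11111). Repeated squaring mod 73: 4^1 ≡ 4; 4^2 ≡ 4² = 16 ≡ 16; 4^4 ≡ 16² = 256 ≡ 37; 4^8 ≡ 37² = 1369 ≡ 55; 4^16 ≡ 55² = 3025 ≡ 32. Multiply: 4^31 = 4^16 × 4^8 × 4^4 × 4^2 × 4^1 ≡ 32 × 55 × 37 × 16 × 4 (mod 73): 32 × 55 = 1760 ≡ 8; 8 × 37 = 296 ≡ 4; 4 × 16 = 64 ≡ 64; 64 × 4 = 256 ≡ 37. So 4^31 ≡ 37 (mod 73).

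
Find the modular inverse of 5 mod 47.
5^(-1) ≡ 19 (mod 47). Verification: 5 × 19 = 95 ≡ 1 (mod 47)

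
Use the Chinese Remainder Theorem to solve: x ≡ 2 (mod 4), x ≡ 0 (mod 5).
M = 4 × 5 = 20. M₁ = 5, y₁ ≡ 1 (mod 4). M₂ = 4, y₂ ≡ 4 (mod 5). x = 2×5×1 + 0×4×4 ≡ 10 (mod 20)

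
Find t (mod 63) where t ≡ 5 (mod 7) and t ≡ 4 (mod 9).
M = 7 × 9 = 63. M₁ = 9, y₁ ≡ 4 (mod 7). M₂ = 7, y₂ ≡ 4 (mod 9). t = 5×9×4 + 4×7×4 ≡ 40 (mod 63)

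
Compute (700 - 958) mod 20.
2

(700 - 958) = -258
-258 mod 20 = 2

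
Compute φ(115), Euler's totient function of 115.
88

Prime factorization: 115 = 5 × 23
Using the formula φ(n) = n × Π(1 - 1/p) for each prime factor p:
φ(115) = 115 × (1 - 1/5) × (1 - 1/23)
φ(115) = 88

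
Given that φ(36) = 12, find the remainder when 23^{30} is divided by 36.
By Euler: 23^{12} ≡ 1 (mod 36) since gcd(23, 36) = 1. 30 = 2×12 + 6. So 23^{30} ≡ 23^{6} ≡ 1 (mod 36)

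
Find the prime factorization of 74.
2 × 37

Divide by primes starting from smallest:
74 ÷ 2 = 37
37 ÷ 37 = 1

74 = 2 × 37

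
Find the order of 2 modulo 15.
Powers of 2 mod 15: 2^1≡2, 2^2≡4, 2^3≡8, 2^4≡1. Order = 4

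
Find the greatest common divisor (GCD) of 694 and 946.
2

Using the Euclidean algorithm:
694 = 0 × 946 + 694
946 = 1 × 694 + 252
694 = 2 × 252 + 190
252 = 1 × 190 + 62
190 = 3 × 62 + 4
62 = 15 × 4 + 2
4 = 2 × 2 + 0

GCD(694, 946) = 2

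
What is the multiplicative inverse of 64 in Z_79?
21

Using Extended Euclidean Algorithm:
gcd(64, 79) = 1
Bezout coefficients: 64 × 21 + 79 × -17 = 1
So 64 × 21 ≡ 1 (mod 79)
The inverse is 21 mod 79 = 21
Verification: 64 × 21 = 1344 = 17 × 79 + 1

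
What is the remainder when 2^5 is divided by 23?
5 = 4 + 1 (binary 101). Repeated squaring mod 23: 2^1 ≡ 2; 2^2 ≡ 2² = 4 ≡ 4; 2^4 ≡ 4² = 16 ≡ 16. Multiply: 2^5 = 2^4 × 2^1 ≡ 16 × 2 (mod 23): 16 × 2 = 32 ≡ 9. So 2^5 ≡ 9 (mod 23).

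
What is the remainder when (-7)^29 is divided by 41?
Using repeated squaring. (-7) ≡ 34 (mod 41). 29 = 16 + 8 + 4 + 1 (binary 11101). Repeated squaring mod 41: 34^1 ≡ 34; 34^2 ≡ 34² = 1156 ≡ 8; 34^4 ≡ 8² = 64 ≡ 23; 34^8 ≡ 23² = 529 ≡ 37; 34^16 ≡ 37² = 1369 ≡ 16. Multiply: (-7)^29 ≡ 34^16 × 34^8 × 34^4 × 34^1 ≡ 16 × 37 × 23 × 34 (mod 41): 16 × 37 = 592 ≡ 18; 18 × 23 = 414 ≡ 4; 4 × 34 = 136 ≡ 13. So (-7)^29 ≡ 13 (mod 41).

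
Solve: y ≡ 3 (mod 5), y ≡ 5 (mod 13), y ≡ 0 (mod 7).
M = 5 × 13 × 7 = 455. M₁ = 91, y₁ ≡ 1 (mod 5). M₂ = 35, y₂ ≡ 3 (mod 13). M₃ = 65, y₃ ≡ 4 (mod 7). y = 3×91×1 + 5×35×3 + 0×65×4 ≡ 343 (mod 455)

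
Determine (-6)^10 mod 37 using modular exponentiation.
(-6) ≡ 31 (mod 37). 10 = 8 + 2 (binary 1010). Repeated squaring mod 37: 31^1 ≡ 31; 31^2 ≡ 31² = 961 ≡ 36; 31^4 ≡ 36² = 1296 ≡ 1; 31^8 ≡ 1² = 1 ≡ 1. Multiply: (-6)^10 ≡ 31^8 × 31^2 ≡ 1 × 36 (mod 37): 1 × 36 = 36 ≡ 36. So (-6)^10 ≡ 36 (mod 37).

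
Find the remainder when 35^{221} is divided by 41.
By Fermat: 35^{40} ≡ 1 (mod 41). 221 = 5×40 + 21. So 35^{221} ≡ 35^{21} ≡ 6 (mod 41)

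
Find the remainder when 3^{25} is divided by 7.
By Fermat: 3^{6} ≡ 1 (mod 7). 25 = 4×6 + 1. So 3^{25} ≡ 3^{1} ≡ 3 (mod 7)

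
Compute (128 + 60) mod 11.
1

(128 + 60) = 188
188 mod 11 = 1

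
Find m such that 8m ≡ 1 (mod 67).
8^(-1) ≡ 42 (mod 67). Verification: 8 × 42 = 336 ≡ 1 (mod 67)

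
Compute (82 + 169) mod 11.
9

(82 + 169) = 251
251 mod 11 = 9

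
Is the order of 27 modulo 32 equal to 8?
Yes, ord_32(27) = 8.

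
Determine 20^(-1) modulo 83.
20^(-1) ≡ 54 (mod 83). Verification: 20 × 54 = 1080 ≡ 1 (mod 83)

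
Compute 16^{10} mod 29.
7

Using successive squaring:
Binary expansion of 10: 1010
Powers of 16 mod 29 (each is the square of the previous):
  16^1 ≡ 16 (mod 29)
  16^2 ≡ 16² = 256 ≡ 24 (mod 29)
  16^4 ≡ 24² = 576 ≡ 25 (mod 29)
  16^8 ≡ 25² = 625 ≡ 16 (mod 29)
10 = 8 + 2, so 16^10 = 16^8 × 16^2 ≡ 16 × 24 (mod 29)
Multiplying step by step:
  16 × 24 = 384 ≡ 7 (mod 29)
Result: 16^10 ≡ 7 (mod 29)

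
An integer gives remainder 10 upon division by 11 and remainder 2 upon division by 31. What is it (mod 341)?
M = 11 × 31 = 341. M₁ = 31, y₁ ≡ 5 (mod 11). M₂ = 11, y₂ ≡ 17 (mod 31). k = 10×31×5 + 2×11×17 ≡ 219 (mod 341). The smallest positive such number is 219.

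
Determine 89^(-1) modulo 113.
89^(-1) ≡ 80 (mod 113). Verification: 89 × 80 = 7120 ≡ 1 (mod 113)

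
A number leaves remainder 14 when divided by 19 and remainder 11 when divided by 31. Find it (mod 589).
M = 19 × 31 = 589. M₁ = 31, y₁ ≡ 8 (mod 19). M₂ = 19, y₂ ≡ 18 (mod 31). k = 14×31×8 + 11×19×18 ≡ 166 (mod 589)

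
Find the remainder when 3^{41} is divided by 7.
By Fermat: 3^{6} ≡ 1 (mod 7). 41 = 6×6 + 5. So 3^{41} ≡ 3^{5} ≡ 5 (mod 7)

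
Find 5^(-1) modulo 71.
57

Using Extended Euclidean Algorithm:
gcd(5, 71) = 1
Bezout coefficients: 5 × -14 + 71 × 1 = 1
So 5 × -14 ≡ 1 (mod 71)
The inverse is -14 mod 71 = 57
Verification: 5 × 57 = 285 = 4 × 71 + 1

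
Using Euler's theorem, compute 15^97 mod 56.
By Euler: 15^{24} ≡ 1 (mod 56) since gcd(15, 56) = 1. 97 = 4×24 + 1. So 15^{97} ≡ 15^{1} ≡ 15 (mod 56)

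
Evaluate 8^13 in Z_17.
Using repeated squaring. 13 = 8 + 4 + 1 (binary 1101). Repeated squaring mod 17: 8^1 ≡ 8; 8^2 ≡ 8² = 64 ≡ 13; 8^4 ≡ 13² = 169 ≡ 16; 8^8 ≡ 16² = 256 ≡ 1. Multiply: 8^13 = 8^8 × 8^4 × 8^1 ≡ 1 × 16 × 8 (mod 17): 1 × 16 = 16 ≡ 16; 16 × 8 = 128 ≡ 9. So 8^13 ≡ 9 (mod 17).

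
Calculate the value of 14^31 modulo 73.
Using repeated squaring. 31 = 16 + 8 + 4 + 2 + 1 (binary 11111). Repeated squaring mod 73: 14^1 ≡ 14; 14^2 ≡ 14² = 196 ≡ 50; 14^4 ≡ 50² = 2500 ≡ 18; 14^8 ≡ 18² = 324 ≡ 32; 14^16 ≡ 32² = 1024 ≡ 2. Multiply: 14^31 = 14^16 × 14^8 × 14^4 × 14^2 × 14^1 ≡ 2 × 32 × 18 × 50 × 14 (mod 73): 2 × 32 = 64 ≡ 64; 64 × 18 = 1152 ≡ 57; 57 × 50 = 2850 ≡ 3; 3 × 14 = 42 ≡ 42. So 14^31 ≡ 42 (mod 73).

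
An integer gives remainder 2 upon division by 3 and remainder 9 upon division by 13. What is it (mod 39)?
M = 3 × 13 = 39. M₁ = 13, y₁ ≡ 1 (mod 3). M₂ = 3, y₂ ≡ 9 (mod 13). x = 2×13×1 + 9×3×9 ≡ 35 (mod 39). The smallest positive such number is 35.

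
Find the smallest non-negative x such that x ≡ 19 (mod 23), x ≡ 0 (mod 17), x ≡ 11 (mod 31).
5746

Using the Chinese Remainder Theorem:
M = product of moduli = 12121
For equation 1: M_1 = 527, 527 ≡ 21 (mod 23), inverse of 527 mod 23 is 11 (check: 21 × 11 = 231 ≡ 1 (mod 23))
For equation 2: M_2 = 713, 713 ≡ 16 (mod 17), inverse of 713 mod 17 is 16 (check: 16 × 16 = 256 ≡ 1 (mod 17))
For equation 3: M_3 = 391, 391 ≡ 19 (mod 31), inverse of 391 mod 31 is 18 (check: 19 × 18 = 342 ≡ 1 (mod 31))
Combine: x ≡ Σ r_i×M_i×(M_i⁻¹ mod m_i) = 19×527×11 + 0×713×16 + 11×391×18 = 110143 + 0 + 77418 = 187561
187561 mod 12121 = 5746
x ≡ 5746 (mod 12121)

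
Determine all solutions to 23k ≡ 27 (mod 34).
13

Since gcd(23, 34) = 1 divides 27, a solution exists.
Multiply both sides by the inverse of 23 mod 34:
  23^(-1) mod 34 = 3
  x ≡ 3 × 27 ≡ 81 ≡ 13 (mod 34)
Verification: 23 × 13 = 299 = 8 × 34 + 27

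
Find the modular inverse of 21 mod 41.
21^(-1) ≡ 2 (mod 41). Verification: 21 × 2 = 42 ≡ 1 (mod 41)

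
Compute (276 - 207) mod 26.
17

(276 - 207) = 69
69 mod 26 = 17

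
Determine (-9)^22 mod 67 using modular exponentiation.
Using repeated squaring. (-9) ≡ 58 (mod 67). 22 = 16 + 4 + 2 (binary 10110). Repeated squaring mod 67: 58^1 ≡ 58; 58^2 ≡ 58² = 3364 ≡ 14; 58^4 ≡ 14² = 196 ≡ 62; 58^8 ≡ 62² = 3844 ≡ 25; 58^16 ≡ 25² = 625 ≡ 22. Multiply: (-9)^22 ≡ 58^16 × 58^4 × 58^2 ≡ 22 × 62 × 14 (mod 67): 22 × 62 = 1364 ≡ 24; 24 × 14 = 336 ≡ 1. So (-9)^22 ≡ 1 (mod 67).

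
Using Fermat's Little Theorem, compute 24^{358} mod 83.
70

By Fermat's Little Theorem, a^(p-1) ≡ 1 (mod p) for prime p and gcd(a, p) = 1
Here p = 83, so 24^82 ≡ 1 (mod 83)
We can reduce the exponent: 358 mod 82 = 30
So 24^358 ≡ 24^30 (mod 83)
Computing: 24^30 mod 83 = 70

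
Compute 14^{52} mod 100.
96

Using successive squaring:
Binary expansion of 52: 110100
Powers of 14 mod 100 (each is the square of the previous):
  14^1 ≡ 14 (mod 100)
  14^2 ≡ 14² = 196 ≡ 96 (mod 100)
  14^4 ≡ 96² = 9216 ≡ 16 (mod 100)
  14^8 ≡ 16² = 256 ≡ 56 (mod 100)
  14^16 ≡ 56² = 3136 ≡ 36 (mod 100)
  14^32 ≡ 36² = 1296 ≡ 96 (mod 100)
52 = 32 + 16 + 4, so 14^52 = 14^32 × 14^16 × 14^4 ≡ 96 × 36 × 16 (mod 100)
Multiplying step by step:
  96 × 36 = 3456 ≡ 56 (mod 100)
  56 × 16 = 896 ≡ 96 (mod 100)
Result: 14^52 ≡ 96 (mod 100)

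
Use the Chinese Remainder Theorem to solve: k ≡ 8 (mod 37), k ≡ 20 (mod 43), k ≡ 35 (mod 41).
20617

Using the Chinese Remainder Theorem:
M = product of moduli = 65231
For equation 1: M_1 = 1763, 1763 ≡ 24 (mod 37), inverse of 1763 mod 37 is 17 (check: 24 × 17 = 408 ≡ 1 (mod 37))
For equation 2: M_2 = 1517, 1517 ≡ 12 (mod 43), inverse of 1517 mod 43 is 18 (check: 12 × 18 = 216 ≡ 1 (mod 43))
For equation 3: M_3 = 1591, 1591 ≡ 33 (mod 41), inverse of 1591 mod 41 is 5 (check: 33 × 5 = 165 ≡ 1 (mod 41))
Combine: k ≡ Σ r_i×M_i×(M_i⁻¹ mod m_i) = 8×1763×17 + 20×1517×18 + 35×1591×5 = 239768 + 546120 + 278425 = 1064313
1064313 mod 65231 = 20617
k ≡ 20617 (mod 65231)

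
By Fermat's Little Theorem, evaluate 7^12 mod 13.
By Fermat's Little Theorem, 7^{12} ≡ 1 (mod 13) since 13 is prime and gcd(7, 13) = 1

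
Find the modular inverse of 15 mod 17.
15^(-1) ≡ 8 (mod 17). Verification: 15 × 8 = 120 ≡ 1 (mod 17)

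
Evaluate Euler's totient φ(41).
40

Prime factorization: 41 = 41
Using the formula φ(n) = n × Π(1 - 1/p) for each prime factor p:
φ(41) = 41 × (1 - 1/41)
φ(41) = 40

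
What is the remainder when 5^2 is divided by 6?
2 = 2 (binary 10). Repeated squaring mod 6: 5^1 ≡ 5; 5^2 ≡ 5² = 25 ≡ 1. So 5^2 ≡ 1 (mod 6).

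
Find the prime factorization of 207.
3^2 × 23

Divide by primes starting from smallest:
207 ÷ 3 = 69
69 ÷ 3 = 23
23 ÷ 23 = 1

207 = 3^2 × 23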